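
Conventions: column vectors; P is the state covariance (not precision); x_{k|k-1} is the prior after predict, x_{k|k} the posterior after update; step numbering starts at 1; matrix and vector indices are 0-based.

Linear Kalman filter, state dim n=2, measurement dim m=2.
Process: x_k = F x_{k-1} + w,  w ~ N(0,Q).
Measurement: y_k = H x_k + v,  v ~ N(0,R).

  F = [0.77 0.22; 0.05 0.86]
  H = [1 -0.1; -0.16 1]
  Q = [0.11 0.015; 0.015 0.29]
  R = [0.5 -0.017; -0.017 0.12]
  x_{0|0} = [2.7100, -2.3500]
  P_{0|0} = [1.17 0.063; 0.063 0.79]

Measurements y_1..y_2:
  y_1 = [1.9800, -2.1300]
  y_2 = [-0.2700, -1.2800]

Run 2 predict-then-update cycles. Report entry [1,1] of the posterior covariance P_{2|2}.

step 1: x^-=[1.5697, -1.8855]  P^-=[0.8633 0.2519; 0.2519 0.8826]  S=[1.3217 0.0126; 0.0126 0.9441]  K=[0.6330 0.1121; 0.1154 0.8906]  nu=[0.2217, 0.0067]  x^+=[1.7108, -1.8540]  P^+=[0.3200 0.0539; 0.0539 0.1135]
step 2: x^-=[0.9095, -1.5089]  P^-=[0.3235 0.0851; 0.0851 0.3794]  S=[0.8103 -0.0203; -0.0203 0.4805]  K=[0.3909 0.0858; 0.0773 0.7646]  nu=[-1.3303, 0.3744]  x^+=[0.4216, -1.3255]  P^+=[0.1975 0.0353; 0.0353 0.0961]

P_post[1,1] = 0.0961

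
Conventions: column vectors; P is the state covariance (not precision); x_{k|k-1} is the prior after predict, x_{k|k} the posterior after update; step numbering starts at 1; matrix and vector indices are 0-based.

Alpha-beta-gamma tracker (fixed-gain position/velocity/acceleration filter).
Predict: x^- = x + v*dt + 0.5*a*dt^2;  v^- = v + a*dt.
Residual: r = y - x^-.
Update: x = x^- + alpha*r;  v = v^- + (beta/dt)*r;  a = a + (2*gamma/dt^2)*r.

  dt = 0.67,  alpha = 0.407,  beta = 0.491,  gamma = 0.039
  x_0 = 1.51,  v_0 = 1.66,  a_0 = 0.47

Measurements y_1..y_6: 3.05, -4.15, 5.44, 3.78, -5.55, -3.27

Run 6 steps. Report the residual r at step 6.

step 1: x_pred=2.7277  r=0.3223  x^+=2.8589  v^+=2.2111  a^+=0.5260
step 2: x_pred=4.4584  r=-8.6084  x^+=0.9548  v^+=-3.7450  a^+=-0.9698
step 3: x_pred=-1.7721  r=7.2121  x^+=1.1633  v^+=0.8905  a^+=0.2834
step 4: x_pred=1.8235  r=1.9565  x^+=2.6198  v^+=2.5142  a^+=0.6233
step 5: x_pred=4.4442  r=-9.9942  x^+=0.3766  v^+=-4.3923  a^+=-1.1132
step 6: x_pred=-2.8161  r=-0.4539  x^+=-3.0009  v^+=-5.4708  a^+=-1.1921

resid = -0.4539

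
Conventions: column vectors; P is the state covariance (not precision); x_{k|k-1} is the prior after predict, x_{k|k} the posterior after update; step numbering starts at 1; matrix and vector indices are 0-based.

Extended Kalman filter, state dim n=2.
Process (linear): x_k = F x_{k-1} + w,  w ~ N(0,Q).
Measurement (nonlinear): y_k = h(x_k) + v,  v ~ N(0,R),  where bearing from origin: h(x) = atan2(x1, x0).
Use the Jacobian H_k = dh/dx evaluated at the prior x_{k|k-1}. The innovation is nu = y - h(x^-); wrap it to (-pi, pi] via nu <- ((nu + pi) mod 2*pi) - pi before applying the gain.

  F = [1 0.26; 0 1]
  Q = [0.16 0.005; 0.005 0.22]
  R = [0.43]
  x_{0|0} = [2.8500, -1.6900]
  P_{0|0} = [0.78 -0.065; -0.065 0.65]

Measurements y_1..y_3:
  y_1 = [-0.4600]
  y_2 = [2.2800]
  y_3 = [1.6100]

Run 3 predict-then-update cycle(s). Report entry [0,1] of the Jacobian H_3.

step 1: x^-=[2.4106, -1.6900]  P^-=[0.9501 0.1090; 0.1090 0.8700]  H_jac=[0.1950 0.2781]  S=[0.5452]  K=[0.3954; 0.4828]  nu=[0.1514]  x^+=[2.4705, -1.6169]  P^+=[0.8649 0.0049; 0.0049 0.7429]
step 2: x^-=[2.0501, -1.6169]  P^-=[1.0777 0.2031; 0.2031 0.9629]  H_jac=[0.2372 0.3007]  S=[0.6067]  K=[0.5220; 0.5567]  nu=[2.9478]  x^+=[3.5888, 0.0242]  P^+=[0.9124 0.0268; 0.0268 0.7749]
step 3: x^-=[3.5951, 0.0242]  P^-=[1.1387 0.2333; 0.2333 0.9949]  H_jac=[-0.0019 0.2781]  S=[0.5067]  K=[0.1238; 0.5452]  nu=[1.6033]  x^+=[3.7936, 0.8983]  P^+=[1.1309 0.1990; 0.1990 0.8443]

H_jac[0,1] = 0.2781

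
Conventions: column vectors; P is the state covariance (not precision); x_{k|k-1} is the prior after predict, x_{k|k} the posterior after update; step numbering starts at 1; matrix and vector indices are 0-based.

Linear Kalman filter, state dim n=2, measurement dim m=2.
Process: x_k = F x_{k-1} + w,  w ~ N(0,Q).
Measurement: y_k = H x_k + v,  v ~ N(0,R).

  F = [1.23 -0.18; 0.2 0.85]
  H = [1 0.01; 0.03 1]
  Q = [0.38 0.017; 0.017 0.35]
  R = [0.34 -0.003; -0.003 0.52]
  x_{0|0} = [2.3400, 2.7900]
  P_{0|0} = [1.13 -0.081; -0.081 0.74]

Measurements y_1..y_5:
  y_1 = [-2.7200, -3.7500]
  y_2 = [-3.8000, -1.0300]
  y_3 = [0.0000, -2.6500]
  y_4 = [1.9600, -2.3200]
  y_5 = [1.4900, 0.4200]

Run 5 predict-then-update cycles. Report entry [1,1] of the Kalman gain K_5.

step 1: x^-=[2.3760, 2.8395]  P^-=[2.1494 0.1000; 0.1000 0.9023]  S=[2.4915 0.1705; 0.1705 1.4302]  K=[0.8623 0.0122; 0.0004 0.6329]  nu=[-5.1244, -6.6608]  x^+=[-2.1238, -1.3785]  P^+=[0.2932 -0.0050; -0.0050 0.3293]
step 2: x^-=[-2.3641, -1.5965]  P^-=[0.8365 0.0337; 0.0337 0.5979]  S=[1.1772 0.0617; 0.0617 1.1207]  K=[0.7101 0.0133; 0.0057 0.5341]  nu=[-1.4199, 0.6374]  x^+=[-3.3640, -1.2641]  P^+=[0.2414 -0.0025; -0.0025 0.2778]
step 3: x^-=[-3.9102, -1.7473]  P^-=[0.7554 0.0314; 0.0314 0.5595]  S=[1.0960 0.0567; 0.0567 1.0821]  K=[0.6887 0.0139; 0.0070 0.5176]  nu=[3.9276, -0.7854]  x^+=[-1.2160, -2.1263]  P^+=[0.2341 -0.0019; -0.0019 0.2692]
step 4: x^-=[-1.1129, -2.0505]  P^-=[0.7438 0.0315; 0.0315 0.5532]  S=[1.0845 0.0564; 0.0564 1.0758]  K=[0.6854 0.0141; 0.0074 0.5147]  nu=[3.0934, -0.2361]  x^+=[1.0040, -2.1491]  P^+=[0.2330 -0.0017; -0.0017 0.2677]
step 5: x^-=[1.6218, -1.6260]  P^-=[0.7420 0.0316; 0.0316 0.5521]  S=[1.0826 0.0564; 0.0564 1.0747]  K=[0.6849 0.0142; 0.0075 0.5143]  nu=[-0.1155, 1.9973]  x^+=[1.5710, -0.5997]  P^+=[0.2328 -0.0017; -0.0017 0.2674]

K[1,1] = 0.5143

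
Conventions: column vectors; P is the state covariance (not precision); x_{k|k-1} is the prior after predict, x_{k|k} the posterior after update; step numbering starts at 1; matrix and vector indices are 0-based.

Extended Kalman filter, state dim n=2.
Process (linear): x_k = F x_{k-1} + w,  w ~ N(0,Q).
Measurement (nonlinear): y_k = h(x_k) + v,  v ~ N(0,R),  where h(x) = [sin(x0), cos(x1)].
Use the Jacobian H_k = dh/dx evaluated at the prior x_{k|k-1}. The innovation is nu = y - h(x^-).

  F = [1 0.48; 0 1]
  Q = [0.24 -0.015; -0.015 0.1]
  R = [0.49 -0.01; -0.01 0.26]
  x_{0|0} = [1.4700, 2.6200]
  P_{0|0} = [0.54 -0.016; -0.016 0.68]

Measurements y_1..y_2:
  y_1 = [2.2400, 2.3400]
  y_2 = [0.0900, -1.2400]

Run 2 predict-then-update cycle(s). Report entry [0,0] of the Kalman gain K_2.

step 1: x^-=[2.7276, 2.6200]  P^-=[0.9213 0.2954; 0.2954 0.7800]  H_jac=[-0.9155 0.0000; 0.0000 -0.4983]  S=[1.2622 0.1248; 0.1248 0.4536]  K=[-0.6540 -0.1446; -0.1332 -0.8201]  nu=[1.8377, 3.2070]  x^+=[1.0620, -0.2548]  P^+=[0.3484 0.0623; 0.0623 0.4253]
step 2: x^-=[0.9397, -0.2548]  P^-=[0.7462 0.2515; 0.2515 0.5253]  H_jac=[0.5900 0.0000; 0.0000 0.2521]  S=[0.7498 0.0274; 0.0274 0.2934]  K=[0.5813 0.1618; 0.1820 0.4343]  nu=[-0.7174, -2.2077]  x^+=[0.1655, -1.3442]  P^+=[0.4800 0.1438; 0.1438 0.4407]

K[0,0] = 0.5813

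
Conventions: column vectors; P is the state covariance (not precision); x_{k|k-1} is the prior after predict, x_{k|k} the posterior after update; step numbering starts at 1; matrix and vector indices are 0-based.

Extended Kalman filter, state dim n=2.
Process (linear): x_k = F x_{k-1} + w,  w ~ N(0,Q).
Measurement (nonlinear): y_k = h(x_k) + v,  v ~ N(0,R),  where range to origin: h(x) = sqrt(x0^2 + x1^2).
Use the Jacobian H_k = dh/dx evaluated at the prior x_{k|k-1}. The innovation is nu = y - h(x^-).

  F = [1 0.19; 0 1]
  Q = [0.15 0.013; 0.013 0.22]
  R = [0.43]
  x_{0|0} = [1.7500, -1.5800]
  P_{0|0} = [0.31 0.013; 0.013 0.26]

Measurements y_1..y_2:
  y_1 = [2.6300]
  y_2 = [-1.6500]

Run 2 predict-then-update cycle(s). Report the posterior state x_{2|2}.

step 1: x^-=[1.4498, -1.5800]  P^-=[0.4743 0.0754; 0.0754 0.4800]  H_jac=[0.6761 -0.7368]  S=[0.8323]  K=[0.3186; -0.3637]  nu=[0.4856]  x^+=[1.6045, -1.7566]  P^+=[0.3899 0.1718; 0.1718 0.3699]
step 2: x^-=[1.2707, -1.7566]  P^-=[0.6185 0.2551; 0.2551 0.5899]  H_jac=[0.5861 -0.8102]  S=[0.7874]  K=[0.1979; -0.4171]  nu=[-3.8181]  x^+=[0.5152, -0.1641]  P^+=[0.5877 0.3201; 0.3201 0.4529]

x_post = [0.5152, -0.1641]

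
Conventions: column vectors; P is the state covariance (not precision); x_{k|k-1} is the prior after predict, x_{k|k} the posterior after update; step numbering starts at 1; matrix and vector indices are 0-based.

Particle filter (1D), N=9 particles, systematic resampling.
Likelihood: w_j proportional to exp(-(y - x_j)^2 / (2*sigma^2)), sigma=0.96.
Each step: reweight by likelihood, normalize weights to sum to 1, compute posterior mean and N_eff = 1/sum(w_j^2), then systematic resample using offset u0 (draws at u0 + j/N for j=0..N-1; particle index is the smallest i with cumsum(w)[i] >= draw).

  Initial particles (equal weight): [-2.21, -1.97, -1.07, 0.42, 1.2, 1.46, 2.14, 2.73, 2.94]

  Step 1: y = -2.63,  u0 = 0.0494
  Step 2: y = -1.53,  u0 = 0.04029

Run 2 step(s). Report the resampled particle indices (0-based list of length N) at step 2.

resampled_idx = [0, 1, 2, 3, 4, 5, 6, 7, 8]

step 1: w=[0.4608, 0.4003, 0.1354, 0.0033, 0.0002, 0.0001, 0.0000, 0.0000, 0.0000]  mean=-1.9502  Neff=2.5581  idx=[0, 0, 0, 0, 1, 1, 1, 1, 2]
step 2: w=[0.1023, 0.1023, 0.1023, 0.1023, 0.1184, 0.1184, 0.1184, 0.1184, 0.1172]  mean=-1.9627  Neff=8.9550  idx=[0, 1, 2, 3, 4, 5, 6, 7, 8]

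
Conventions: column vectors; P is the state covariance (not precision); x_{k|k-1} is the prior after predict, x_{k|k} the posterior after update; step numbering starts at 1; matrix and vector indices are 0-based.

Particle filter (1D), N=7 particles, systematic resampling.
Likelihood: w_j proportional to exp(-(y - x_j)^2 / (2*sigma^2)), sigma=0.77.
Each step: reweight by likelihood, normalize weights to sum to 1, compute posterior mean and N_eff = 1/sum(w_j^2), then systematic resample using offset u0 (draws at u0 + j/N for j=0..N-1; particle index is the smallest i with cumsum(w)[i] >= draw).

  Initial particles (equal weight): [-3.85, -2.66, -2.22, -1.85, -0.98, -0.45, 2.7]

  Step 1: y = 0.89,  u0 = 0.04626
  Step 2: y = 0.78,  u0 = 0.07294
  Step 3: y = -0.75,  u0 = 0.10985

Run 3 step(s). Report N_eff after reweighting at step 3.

step 1: w=[0.0000, 0.0001, 0.0008, 0.0053, 0.1552, 0.6516, 0.1870]  mean=0.0477  Neff=2.0674  idx=[4, 5, 5, 5, 5, 5, 6]
step 2: w=[0.0485, 0.1844, 0.1844, 0.1844, 0.1844, 0.1844, 0.0295]  mean=-0.3828  Neff=5.7720  idx=[1, 1, 2, 3, 4, 5, 5]
step 3: w=[0.1429, 0.1429, 0.1429, 0.1429, 0.1429, 0.1429, 0.1429]  mean=-0.4500  Neff=7.0000  idx=[0, 1, 2, 3, 4, 5, 6]

N_eff = 7.0000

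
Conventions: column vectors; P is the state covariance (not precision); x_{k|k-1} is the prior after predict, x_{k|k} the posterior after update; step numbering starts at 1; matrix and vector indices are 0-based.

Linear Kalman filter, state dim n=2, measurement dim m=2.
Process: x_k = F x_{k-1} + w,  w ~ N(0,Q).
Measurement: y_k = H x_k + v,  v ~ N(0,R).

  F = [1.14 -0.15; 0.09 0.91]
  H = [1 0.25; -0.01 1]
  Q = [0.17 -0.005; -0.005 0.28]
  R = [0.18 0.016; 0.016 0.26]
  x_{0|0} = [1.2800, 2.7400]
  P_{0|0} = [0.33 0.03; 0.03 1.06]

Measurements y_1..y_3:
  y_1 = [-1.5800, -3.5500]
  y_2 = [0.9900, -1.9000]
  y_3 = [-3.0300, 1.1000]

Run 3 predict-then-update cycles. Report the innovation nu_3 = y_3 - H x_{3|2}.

innov = [-4.0076, 2.8559]

step 1: x^-=[1.0482, 2.6086]  P^-=[0.6125 -0.0851; -0.0851 1.1654]  S=[0.8227 0.2163; 0.2163 1.4271]  K=[0.7659 -0.1800; 0.0373 0.8115]  nu=[-3.2803, -6.1481]  x^+=[-0.3574, -2.5031]  P^+=[0.1433 -0.0331; -0.0331 0.2113]
step 2: x^-=[-0.0320, -2.3100]  P^-=[0.3723 -0.0530; -0.0530 0.4507]  S=[0.5539 0.0720; 0.0720 0.7118]  K=[0.6673 -0.1473; 0.0255 0.6313]  nu=[1.5994, 0.4097]  x^+=[0.9750, -2.0105]  P^+=[0.1243 -0.0264; -0.0264 0.1643]
step 3: x^-=[1.4131, -1.7418]  P^-=[0.3443 -0.0417; -0.0417 0.4127]  S=[0.5293 0.0742; 0.0742 0.6736]  K=[0.6503 -0.1386; 0.0307 0.6100]  nu=[-4.0076, 2.8559]  x^+=[-1.5888, -0.1230]  P^+=[0.1209 -0.0244; -0.0244 0.1588]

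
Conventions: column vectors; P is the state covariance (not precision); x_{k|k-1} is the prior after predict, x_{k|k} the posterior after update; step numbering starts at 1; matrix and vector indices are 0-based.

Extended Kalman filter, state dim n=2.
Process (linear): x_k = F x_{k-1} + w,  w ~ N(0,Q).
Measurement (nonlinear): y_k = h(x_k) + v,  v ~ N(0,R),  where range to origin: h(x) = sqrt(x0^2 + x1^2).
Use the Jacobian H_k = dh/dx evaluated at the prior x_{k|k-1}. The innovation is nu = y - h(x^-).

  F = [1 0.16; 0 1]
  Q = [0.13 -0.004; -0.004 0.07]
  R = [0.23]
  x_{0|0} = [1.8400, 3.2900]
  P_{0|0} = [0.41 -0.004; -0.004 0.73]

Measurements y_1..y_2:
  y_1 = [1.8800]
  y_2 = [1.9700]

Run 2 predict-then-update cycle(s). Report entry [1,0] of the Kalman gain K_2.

K[1,0] = 0.3465

step 1: x^-=[2.3664, 3.2900]  P^-=[0.5574 0.1088; 0.1088 0.8000]  H_jac=[0.5839 0.8118]  S=[1.0504]  K=[0.3939; 0.6787]  nu=[-2.1726]  x^+=[1.5105, 1.8153]  P^+=[0.3944 -0.1721; -0.1721 0.3161]
step 2: x^-=[1.8010, 1.8153]  P^-=[0.4774 -0.1255; -0.1255 0.3861]  H_jac=[0.7043 0.7099]  S=[0.5359]  K=[0.4612; 0.3465]  nu=[-0.5871]  x^+=[1.5302, 1.6119]  P^+=[0.3634 -0.2111; -0.2111 0.3217]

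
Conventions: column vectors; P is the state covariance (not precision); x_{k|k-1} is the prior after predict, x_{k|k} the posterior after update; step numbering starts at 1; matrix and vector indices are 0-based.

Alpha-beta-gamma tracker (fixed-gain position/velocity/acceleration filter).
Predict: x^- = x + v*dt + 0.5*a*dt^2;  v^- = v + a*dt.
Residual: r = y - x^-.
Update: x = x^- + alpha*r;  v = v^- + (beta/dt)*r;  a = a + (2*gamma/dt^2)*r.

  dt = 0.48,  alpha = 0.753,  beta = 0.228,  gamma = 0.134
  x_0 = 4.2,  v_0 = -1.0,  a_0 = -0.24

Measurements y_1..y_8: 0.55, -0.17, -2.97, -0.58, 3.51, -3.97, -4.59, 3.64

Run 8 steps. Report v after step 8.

step 1: x_pred=3.6924  r=-3.1424  x^+=1.3262  v^+=-2.6078  a^+=-3.8952
step 2: x_pred=-0.3743  r=0.2043  x^+=-0.2205  v^+=-4.3804  a^+=-3.6575
step 3: x_pred=-2.7444  r=-0.2256  x^+=-2.9143  v^+=-6.2432  a^+=-3.9199
step 4: x_pred=-6.3626  r=5.7826  x^+=-2.0083  v^+=-5.3780  a^+=2.8064
step 5: x_pred=-4.2665  r=7.7765  x^+=1.5892  v^+=-0.3371  a^+=11.8519
step 6: x_pred=2.7927  r=-6.7627  x^+=-2.2996  v^+=2.1395  a^+=3.9855
step 7: x_pred=-0.8135  r=-3.7765  x^+=-3.6572  v^+=2.2587  a^+=-0.4072
step 8: x_pred=-2.6199  r=6.2599  x^+=2.0938  v^+=5.0367  a^+=6.8743

v_post = 5.0367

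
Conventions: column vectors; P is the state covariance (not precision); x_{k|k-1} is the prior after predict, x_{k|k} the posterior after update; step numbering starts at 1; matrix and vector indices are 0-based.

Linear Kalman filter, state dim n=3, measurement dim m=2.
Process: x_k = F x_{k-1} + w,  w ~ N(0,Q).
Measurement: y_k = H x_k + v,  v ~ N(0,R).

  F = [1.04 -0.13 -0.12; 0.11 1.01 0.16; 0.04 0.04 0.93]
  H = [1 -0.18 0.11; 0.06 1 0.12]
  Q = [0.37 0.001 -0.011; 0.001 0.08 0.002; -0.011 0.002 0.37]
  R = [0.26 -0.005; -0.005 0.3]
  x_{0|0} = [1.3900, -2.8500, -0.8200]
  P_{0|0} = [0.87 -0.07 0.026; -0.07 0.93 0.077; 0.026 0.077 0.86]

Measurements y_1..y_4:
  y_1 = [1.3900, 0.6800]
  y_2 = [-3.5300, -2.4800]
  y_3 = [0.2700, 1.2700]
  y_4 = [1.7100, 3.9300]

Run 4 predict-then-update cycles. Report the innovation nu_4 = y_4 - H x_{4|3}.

step 1: x^-=[1.9145, -2.8568, -0.8210]  P^-=[1.3539 -0.1176 -0.0628; -0.1176 1.0715 0.2439; -0.0628 0.2439 1.1241]  S=[1.6811 -0.2045; -0.2045 1.4361]  K=[0.8244 0.0868; -0.0774 0.7506; 0.0426 0.2672]  nu=[-0.9484, 3.5205]  x^+=[1.4383, -0.1410, 0.0793]  P^+=[0.2298 0.0213 -0.1094; 0.0213 0.2286 -0.0363; -0.1094 -0.0363 1.0232]
step 2: x^-=[1.5047, 0.0284, 0.1256]  P^-=[0.6575 -0.0119 -0.2167; -0.0119 0.3314 0.1193; -0.2167 0.1193 1.2449]  S=[0.8952 -0.0375; -0.0375 0.6757]  K=[0.7120 0.0417; -0.0440 0.5081; -0.0975 0.3729]  nu=[-5.0434, -2.6138]  x^+=[-2.1952, -1.0773, -0.3575]  P^+=[0.2047 0.0153 -0.1553; 0.0153 0.1535 -0.0151; -0.1553 -0.0151 1.1397]
step 3: x^-=[-2.1001, -1.3868, -0.4634]  P^-=[0.6446 -0.0234 -0.2775; -0.0234 0.2613 0.1482; -0.2775 0.1482 1.3437]  S=[0.8709 -0.0408; -0.0408 0.6118]  K=[0.7108 0.0179; -0.0410 0.4512; -0.1576 0.4682]  nu=[2.1714, 2.8384]  x^+=[-0.5056, -0.1952, 0.5232]  P^+=[0.2054 0.0101 -0.1716; 0.0101 0.1338 0.0097; -0.1716 0.0097 1.1820]
step 4: x^-=[-0.5632, -0.1690, 0.4586]  P^-=[0.6519 -0.0330 -0.3010; -0.0330 0.2486 0.1752; -0.3010 0.1752 1.3808]  S=[0.8753 -0.0476; -0.0476 0.6045]  K=[0.7140 0.0067; -0.0429 0.4393; -0.1781 0.5199]  nu=[2.1924, 4.0778]  x^+=[1.0294, 1.5283, 2.1881]  P^+=[0.2060 0.0070 -0.1742; 0.0070 0.1285 0.0256; -0.1742 0.0256 1.1808]

innov = [2.1924, 4.0778]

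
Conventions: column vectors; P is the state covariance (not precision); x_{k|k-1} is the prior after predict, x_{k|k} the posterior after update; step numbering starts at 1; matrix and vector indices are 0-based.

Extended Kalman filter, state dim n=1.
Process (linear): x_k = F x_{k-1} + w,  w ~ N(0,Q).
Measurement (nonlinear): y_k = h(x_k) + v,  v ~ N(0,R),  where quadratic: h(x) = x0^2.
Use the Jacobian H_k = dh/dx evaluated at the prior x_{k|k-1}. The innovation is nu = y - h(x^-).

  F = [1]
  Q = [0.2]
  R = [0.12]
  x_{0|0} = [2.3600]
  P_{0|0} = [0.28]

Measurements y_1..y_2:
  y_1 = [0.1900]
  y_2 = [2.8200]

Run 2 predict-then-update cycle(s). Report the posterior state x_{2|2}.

step 1: x^-=[2.3600]  P^-=[0.4800]  H_jac=[4.7200]  S=[10.8136]  K=[0.2095]  nu=[-5.3796]  x^+=[1.2329]  P^+=[0.0053]
step 2: x^-=[1.2329]  P^-=[0.2053]  H_jac=[2.4658]  S=[1.3684]  K=[0.3700]  nu=[1.3000]  x^+=[1.7139]  P^+=[0.0180]

x_post = [1.7139]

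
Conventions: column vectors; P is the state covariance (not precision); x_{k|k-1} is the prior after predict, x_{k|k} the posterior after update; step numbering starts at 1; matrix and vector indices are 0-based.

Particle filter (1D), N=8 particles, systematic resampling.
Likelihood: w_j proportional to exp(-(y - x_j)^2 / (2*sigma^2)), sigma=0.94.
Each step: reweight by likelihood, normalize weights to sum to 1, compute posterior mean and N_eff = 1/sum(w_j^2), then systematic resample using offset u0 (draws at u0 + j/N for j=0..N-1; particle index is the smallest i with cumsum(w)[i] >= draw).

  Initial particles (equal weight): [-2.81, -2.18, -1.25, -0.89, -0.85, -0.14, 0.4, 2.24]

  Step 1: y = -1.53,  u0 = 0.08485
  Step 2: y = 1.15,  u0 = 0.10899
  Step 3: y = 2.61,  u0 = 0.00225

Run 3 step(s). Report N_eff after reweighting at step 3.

N_eff = 4.6318

step 1: w=[0.0951, 0.1893, 0.2300, 0.1907, 0.1851, 0.0806, 0.0292, 0.0001]  mean=-1.2939  Neff=5.6907  idx=[0, 1, 2, 2, 3, 4, 4, 5]
step 2: w=[0.0002, 0.0024, 0.0498, 0.0498, 0.1230, 0.1348, 0.1348, 0.5053]  mean=-0.5395  Neff=3.2074  idx=[4, 5, 5, 6, 7, 7, 7, 7]
step 3: w=[0.0163, 0.0191, 0.0191, 0.0191, 0.2316, 0.2316, 0.2316, 0.2316]  mean=-0.1929  Neff=4.6318  idx=[0, 4, 4, 5, 5, 6, 6, 7]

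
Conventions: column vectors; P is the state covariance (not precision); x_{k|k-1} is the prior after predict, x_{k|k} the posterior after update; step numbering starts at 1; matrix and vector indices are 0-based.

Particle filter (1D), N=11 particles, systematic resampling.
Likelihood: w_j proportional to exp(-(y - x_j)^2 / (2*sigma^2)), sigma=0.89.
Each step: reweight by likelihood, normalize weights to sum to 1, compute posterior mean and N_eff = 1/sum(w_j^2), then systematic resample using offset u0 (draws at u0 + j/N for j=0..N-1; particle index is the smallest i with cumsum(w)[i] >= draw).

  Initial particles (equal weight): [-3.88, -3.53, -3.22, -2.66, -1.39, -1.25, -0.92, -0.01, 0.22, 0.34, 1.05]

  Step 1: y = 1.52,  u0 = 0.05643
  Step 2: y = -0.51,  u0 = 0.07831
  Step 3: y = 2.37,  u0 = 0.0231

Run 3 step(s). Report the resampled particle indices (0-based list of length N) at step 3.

step 1: w=[0.0000, 0.0000, 0.0000, 0.0000, 0.0025, 0.0042, 0.0123, 0.1205, 0.1817, 0.2193, 0.4594]  mean=0.5757  Neff=3.2585  idx=[7, 8, 8, 9, 9, 9, 10, 10, 10, 10, 10]
step 2: w=[0.1624, 0.1358, 0.1358, 0.1205, 0.1205, 0.1205, 0.0409, 0.0409, 0.0409, 0.0409, 0.0409]  mean=0.3958  Neff=8.6829  idx=[0, 1, 1, 2, 3, 3, 4, 5, 6, 8, 10]
step 3: w=[0.0188, 0.0364, 0.0364, 0.0364, 0.0499, 0.0499, 0.0499, 0.0499, 0.2241, 0.2241, 0.2241]  mean=0.7976  Neff=6.0624  idx=[1, 3, 5, 7, 8, 8, 9, 9, 9, 10, 10]

resampled_idx = [1, 3, 5, 7, 8, 8, 9, 9, 9, 10, 10]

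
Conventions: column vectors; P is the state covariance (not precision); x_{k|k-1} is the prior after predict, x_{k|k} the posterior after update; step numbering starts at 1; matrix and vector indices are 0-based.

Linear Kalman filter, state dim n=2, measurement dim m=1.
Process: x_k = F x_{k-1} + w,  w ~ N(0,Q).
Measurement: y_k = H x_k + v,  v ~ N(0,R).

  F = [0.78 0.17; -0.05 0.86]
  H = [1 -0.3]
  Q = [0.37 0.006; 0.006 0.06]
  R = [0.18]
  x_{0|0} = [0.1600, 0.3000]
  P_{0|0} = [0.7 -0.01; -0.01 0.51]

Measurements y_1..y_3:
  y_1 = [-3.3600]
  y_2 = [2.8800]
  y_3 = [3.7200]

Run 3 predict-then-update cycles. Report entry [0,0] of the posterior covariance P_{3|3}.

P_post[0,0] = 0.1645

step 1: x^-=[0.1758, 0.2500]  P^-=[0.8080 0.0466; 0.0466 0.4398]  S=[0.9996]  K=[0.7943; -0.0853]  nu=[-3.4608]  x^+=[-2.5732, 0.5453]  P^+=[0.1773 0.1144; 0.1144 0.4325]
step 2: x^-=[-1.9144, 0.5977]  P^-=[0.5207 0.1381; 0.1381 0.3705]  S=[0.6512]  K=[0.7360; 0.0414]  nu=[4.9737]  x^+=[1.7462, 0.8034]  P^+=[0.1680 0.1183; 0.1183 0.3694]
step 3: x^-=[1.4986, 0.6036]  P^-=[0.5142 0.1318; 0.1318 0.3234]  S=[0.6443]  K=[0.7368; 0.0539]  nu=[2.4024]  x^+=[3.2687, 0.7332]  P^+=[0.1645 0.1062; 0.1062 0.3216]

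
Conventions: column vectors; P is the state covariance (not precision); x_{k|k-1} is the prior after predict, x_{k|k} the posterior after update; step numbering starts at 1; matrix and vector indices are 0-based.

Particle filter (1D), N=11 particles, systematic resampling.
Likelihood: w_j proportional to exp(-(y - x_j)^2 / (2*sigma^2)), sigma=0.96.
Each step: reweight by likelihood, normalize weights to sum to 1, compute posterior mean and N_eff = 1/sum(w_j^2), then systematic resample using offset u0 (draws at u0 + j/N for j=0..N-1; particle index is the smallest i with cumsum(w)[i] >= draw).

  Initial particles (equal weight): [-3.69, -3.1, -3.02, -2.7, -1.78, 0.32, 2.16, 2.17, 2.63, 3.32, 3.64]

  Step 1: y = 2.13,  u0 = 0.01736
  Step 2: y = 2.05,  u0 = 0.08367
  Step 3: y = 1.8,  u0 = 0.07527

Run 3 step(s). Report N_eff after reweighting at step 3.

N_eff = 10.2081

step 1: w=[0.0000, 0.0000, 0.0000, 0.0000, 0.0001, 0.0446, 0.2634, 0.2633, 0.2301, 0.1222, 0.0765]  mean=2.4435  Neff=4.6649  idx=[5, 6, 6, 6, 7, 7, 7, 8, 8, 9, 10]
step 2: w=[0.0232, 0.1170, 0.1170, 0.1170, 0.1169, 0.1169, 0.1169, 0.0981, 0.0981, 0.0491, 0.0299]  mean=2.3142  Neff=9.5120  idx=[1, 2, 3, 3, 4, 5, 6, 6, 7, 8, 10]
step 3: w=[0.1038, 0.1038, 0.1038, 0.1038, 0.1034, 0.1034, 0.1034, 0.1034, 0.0767, 0.0767, 0.0177]  mean=2.2625  Neff=10.2081  idx=[0, 1, 2, 3, 4, 5, 5, 6, 7, 8, 10]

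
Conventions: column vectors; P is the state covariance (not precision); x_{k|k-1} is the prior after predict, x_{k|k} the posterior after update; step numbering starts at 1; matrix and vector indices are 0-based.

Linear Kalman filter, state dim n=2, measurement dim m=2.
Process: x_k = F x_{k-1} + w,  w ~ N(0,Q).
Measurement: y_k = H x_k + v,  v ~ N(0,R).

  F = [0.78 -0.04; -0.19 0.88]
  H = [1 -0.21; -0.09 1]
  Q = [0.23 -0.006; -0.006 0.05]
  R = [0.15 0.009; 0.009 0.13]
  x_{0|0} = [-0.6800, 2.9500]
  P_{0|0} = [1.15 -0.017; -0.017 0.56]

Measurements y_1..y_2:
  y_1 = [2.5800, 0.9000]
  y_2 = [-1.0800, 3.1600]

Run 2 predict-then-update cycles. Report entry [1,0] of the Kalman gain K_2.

K[1,0] = -0.0211

step 1: x^-=[-0.6484, 2.7252]  P^-=[0.9316 -0.2079; -0.2079 0.5309]  S=[1.1924 -0.3982; -0.3982 0.7058]  K=[0.8377 0.0592; -0.0097 0.7731]  nu=[3.8007, -1.8836]  x^+=[2.4240, 1.2321]  P^+=[0.1319 0.0271; 0.0271 0.1029]
step 2: x^-=[1.8414, 0.6237]  P^-=[0.3087 -0.0104; -0.0104 0.1254]  S=[0.4686 -0.0557; -0.0557 0.2597]  K=[0.6629 -0.0048; -0.0211 0.4817]  nu=[-2.7904, 2.7020]  x^+=[-0.0213, 1.9841]  P^+=[0.1024 0.0146; 0.0146 0.0637]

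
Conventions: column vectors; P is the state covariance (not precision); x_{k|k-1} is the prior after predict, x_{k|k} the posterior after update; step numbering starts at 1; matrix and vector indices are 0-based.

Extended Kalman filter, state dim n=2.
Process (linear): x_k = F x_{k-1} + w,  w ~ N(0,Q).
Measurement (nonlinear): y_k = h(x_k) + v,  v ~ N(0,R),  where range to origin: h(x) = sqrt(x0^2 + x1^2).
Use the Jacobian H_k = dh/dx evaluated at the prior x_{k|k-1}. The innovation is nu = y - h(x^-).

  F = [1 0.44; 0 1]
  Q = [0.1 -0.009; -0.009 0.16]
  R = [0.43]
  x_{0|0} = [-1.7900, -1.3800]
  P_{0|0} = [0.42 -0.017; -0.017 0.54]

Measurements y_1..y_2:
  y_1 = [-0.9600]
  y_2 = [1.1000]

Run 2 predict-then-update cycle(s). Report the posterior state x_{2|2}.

x_post = [-0.6605, 0.3538]

step 1: x^-=[-2.3972, -1.3800]  P^-=[0.6096 0.2116; 0.2116 0.7000]  H_jac=[-0.8667 -0.4989]  S=[1.2451]  K=[-0.5091; -0.4278]  nu=[-3.7260]  x^+=[-0.5003, 0.2139]  P^+=[0.2869 -0.0596; -0.0596 0.4722]
step 2: x^-=[-0.4061, 0.2139]  P^-=[0.4259 0.1392; 0.1392 0.6322]  H_jac=[-0.8848 0.4660]  S=[0.7859]  K=[-0.3969; 0.2182]  nu=[0.6410]  x^+=[-0.6605, 0.3538]  P^+=[0.3021 0.2072; 0.2072 0.5947]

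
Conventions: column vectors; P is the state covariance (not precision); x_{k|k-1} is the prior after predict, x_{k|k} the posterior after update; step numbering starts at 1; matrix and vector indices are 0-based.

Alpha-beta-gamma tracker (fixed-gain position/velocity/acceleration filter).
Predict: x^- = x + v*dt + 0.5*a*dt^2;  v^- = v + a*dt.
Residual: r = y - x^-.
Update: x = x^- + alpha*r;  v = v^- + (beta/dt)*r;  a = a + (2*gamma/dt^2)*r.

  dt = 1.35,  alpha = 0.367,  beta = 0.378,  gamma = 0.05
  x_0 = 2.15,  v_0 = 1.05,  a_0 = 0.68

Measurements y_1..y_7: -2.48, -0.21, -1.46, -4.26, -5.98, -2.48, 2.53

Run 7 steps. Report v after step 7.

v_post = 1.8445

step 1: x_pred=4.1871  r=-6.6671  x^+=1.7403  v^+=0.1012  a^+=0.3142
step 2: x_pred=2.1632  r=-2.3732  x^+=1.2922  v^+=-0.1392  a^+=0.1840
step 3: x_pred=1.2720  r=-2.7320  x^+=0.2694  v^+=-0.6558  a^+=0.0341
step 4: x_pred=-0.5849  r=-3.6751  x^+=-1.9337  v^+=-1.6388  a^+=-0.1676
step 5: x_pred=-4.2988  r=-1.6812  x^+=-4.9158  v^+=-2.3358  a^+=-0.2598
step 6: x_pred=-8.3060  r=5.8260  x^+=-6.1678  v^+=-1.0553  a^+=0.0598
step 7: x_pred=-7.5380  r=10.0680  x^+=-3.8431  v^+=1.8445  a^+=0.6123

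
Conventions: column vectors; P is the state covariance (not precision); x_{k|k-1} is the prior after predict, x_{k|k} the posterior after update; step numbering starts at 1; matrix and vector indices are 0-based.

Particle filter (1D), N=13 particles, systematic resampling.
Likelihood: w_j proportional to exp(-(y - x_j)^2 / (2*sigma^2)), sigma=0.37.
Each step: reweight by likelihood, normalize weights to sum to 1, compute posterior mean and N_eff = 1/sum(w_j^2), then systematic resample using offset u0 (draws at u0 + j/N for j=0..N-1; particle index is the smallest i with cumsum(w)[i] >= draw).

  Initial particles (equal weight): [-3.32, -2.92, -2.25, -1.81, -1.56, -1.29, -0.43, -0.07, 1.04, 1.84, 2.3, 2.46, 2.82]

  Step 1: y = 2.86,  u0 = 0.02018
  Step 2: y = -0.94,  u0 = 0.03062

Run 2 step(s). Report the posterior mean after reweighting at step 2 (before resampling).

post_mean = 2.3032

step 1: w=[0.0000, 0.0000, 0.0000, 0.0000, 0.0000, 0.0000, 0.0000, 0.0000, 0.0000, 0.0118, 0.1681, 0.2946, 0.5254]  mean=2.6149  Neff=2.5557  idx=[10, 10, 10, 11, 11, 11, 12, 12, 12, 12, 12, 12, 12]
step 2: w=[0.3266, 0.3266, 0.3266, 0.0067, 0.0067, 0.0067, 0.0000, 0.0000, 0.0000, 0.0000, 0.0000, 0.0000, 0.0000]  mean=2.3032  Neff=3.1239  idx=[0, 0, 0, 0, 1, 1, 1, 1, 1, 2, 2, 2, 2]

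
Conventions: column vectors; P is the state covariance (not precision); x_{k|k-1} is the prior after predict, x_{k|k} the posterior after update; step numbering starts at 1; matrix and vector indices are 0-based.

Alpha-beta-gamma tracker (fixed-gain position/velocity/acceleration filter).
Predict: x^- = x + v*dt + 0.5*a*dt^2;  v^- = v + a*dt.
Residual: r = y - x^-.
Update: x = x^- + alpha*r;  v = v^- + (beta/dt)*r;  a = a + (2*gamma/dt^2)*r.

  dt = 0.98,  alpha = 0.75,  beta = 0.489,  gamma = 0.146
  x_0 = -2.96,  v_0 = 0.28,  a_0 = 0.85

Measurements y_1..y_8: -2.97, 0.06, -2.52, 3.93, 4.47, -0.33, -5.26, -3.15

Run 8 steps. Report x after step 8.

x_post = -5.1000

step 1: x_pred=-2.2774  r=-0.6926  x^+=-2.7969  v^+=0.7674  a^+=0.6394
step 2: x_pred=-1.7377  r=1.7977  x^+=-0.3894  v^+=2.2911  a^+=1.1860
step 3: x_pred=2.4254  r=-4.9454  x^+=-1.2837  v^+=0.9858  a^+=-0.3176
step 4: x_pred=-0.4701  r=4.4001  x^+=2.8300  v^+=2.8701  a^+=1.0202
step 5: x_pred=6.1326  r=-1.6626  x^+=4.8856  v^+=3.0403  a^+=0.5147
step 6: x_pred=8.1124  r=-8.4424  x^+=1.7806  v^+=-0.6678  a^+=-2.0521
step 7: x_pred=0.1408  r=-5.4008  x^+=-3.9098  v^+=-5.3737  a^+=-3.6941
step 8: x_pred=-10.9499  r=7.7999  x^+=-5.1000  v^+=-5.1019  a^+=-1.3226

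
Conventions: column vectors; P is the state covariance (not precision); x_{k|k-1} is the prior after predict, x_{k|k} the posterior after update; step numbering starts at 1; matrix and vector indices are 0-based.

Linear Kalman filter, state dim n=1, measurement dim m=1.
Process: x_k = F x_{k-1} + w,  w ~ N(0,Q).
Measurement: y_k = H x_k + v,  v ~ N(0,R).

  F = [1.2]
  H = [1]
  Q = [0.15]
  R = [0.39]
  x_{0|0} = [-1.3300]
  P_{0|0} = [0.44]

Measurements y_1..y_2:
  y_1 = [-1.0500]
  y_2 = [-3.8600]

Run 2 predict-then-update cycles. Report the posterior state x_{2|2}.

x_post = [-2.8446]

step 1: x^-=[-1.5960]  P^-=[0.7836]  S=[1.1736]  K=[0.6677]  nu=[0.5460]  x^+=[-1.2314]  P^+=[0.2604]
step 2: x^-=[-1.4777]  P^-=[0.5250]  S=[0.9150]  K=[0.5738]  nu=[-2.3823]  x^+=[-2.8446]  P^+=[0.2238]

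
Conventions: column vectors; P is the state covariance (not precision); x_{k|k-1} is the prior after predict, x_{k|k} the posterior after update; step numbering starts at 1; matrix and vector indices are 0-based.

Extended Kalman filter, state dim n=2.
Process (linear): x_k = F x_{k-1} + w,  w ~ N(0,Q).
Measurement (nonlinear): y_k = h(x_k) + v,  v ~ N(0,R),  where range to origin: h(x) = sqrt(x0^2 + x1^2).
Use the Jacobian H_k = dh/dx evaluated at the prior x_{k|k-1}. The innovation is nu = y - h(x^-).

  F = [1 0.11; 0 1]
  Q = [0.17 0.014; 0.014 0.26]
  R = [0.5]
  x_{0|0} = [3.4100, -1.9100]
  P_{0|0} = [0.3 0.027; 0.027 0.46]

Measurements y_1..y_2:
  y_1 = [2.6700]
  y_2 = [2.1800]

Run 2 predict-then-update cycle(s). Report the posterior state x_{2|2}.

step 1: x^-=[3.1999, -1.9100]  P^-=[0.4815 0.0916; 0.0916 0.7200]  H_jac=[0.8587 -0.5125]  S=[0.9635]  K=[0.3804; -0.3014]  nu=[-1.0566]  x^+=[2.7980, -1.5916]  P^+=[0.3421 0.2021; 0.2021 0.6325]
step 2: x^-=[2.6229, -1.5916]  P^-=[0.5642 0.2856; 0.2856 0.8925]  H_jac=[0.8549 -0.5188]  S=[0.8992]  K=[0.3716; -0.2433]  nu=[-0.8880]  x^+=[2.2929, -1.3755]  P^+=[0.4400 0.3669; 0.3669 0.8393]

x_post = [2.2929, -1.3755]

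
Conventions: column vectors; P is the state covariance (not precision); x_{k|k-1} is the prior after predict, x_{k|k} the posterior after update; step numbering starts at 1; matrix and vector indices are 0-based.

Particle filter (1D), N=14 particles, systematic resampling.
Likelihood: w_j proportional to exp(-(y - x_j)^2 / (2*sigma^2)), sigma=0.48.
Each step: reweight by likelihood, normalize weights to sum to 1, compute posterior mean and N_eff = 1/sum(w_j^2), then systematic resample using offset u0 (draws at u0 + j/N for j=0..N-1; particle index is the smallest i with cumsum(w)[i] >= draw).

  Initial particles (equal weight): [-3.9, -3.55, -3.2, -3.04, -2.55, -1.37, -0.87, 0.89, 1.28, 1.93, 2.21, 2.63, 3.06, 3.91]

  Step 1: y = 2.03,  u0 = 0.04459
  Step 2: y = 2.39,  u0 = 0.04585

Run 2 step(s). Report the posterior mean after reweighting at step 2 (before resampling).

step 1: w=[0.0000, 0.0000, 0.0000, 0.0000, 0.0000, 0.0000, 0.0000, 0.0211, 0.1045, 0.3466, 0.3301, 0.1621, 0.0354, 0.0002]  mean=2.0864  Neff=3.7315  idx=[8, 8, 9, 9, 9, 9, 10, 10, 10, 10, 10, 11, 11, 12]
step 2: w=[0.0073, 0.0073, 0.0667, 0.0667, 0.0667, 0.0667, 0.0984, 0.0984, 0.0984, 0.0984, 0.0984, 0.0932, 0.0932, 0.0399]  mean=2.2339  Neff=11.7179  idx=[2, 3, 4, 5, 6, 7, 7, 8, 9, 10, 10, 11, 12, 13]

post_mean = 2.2339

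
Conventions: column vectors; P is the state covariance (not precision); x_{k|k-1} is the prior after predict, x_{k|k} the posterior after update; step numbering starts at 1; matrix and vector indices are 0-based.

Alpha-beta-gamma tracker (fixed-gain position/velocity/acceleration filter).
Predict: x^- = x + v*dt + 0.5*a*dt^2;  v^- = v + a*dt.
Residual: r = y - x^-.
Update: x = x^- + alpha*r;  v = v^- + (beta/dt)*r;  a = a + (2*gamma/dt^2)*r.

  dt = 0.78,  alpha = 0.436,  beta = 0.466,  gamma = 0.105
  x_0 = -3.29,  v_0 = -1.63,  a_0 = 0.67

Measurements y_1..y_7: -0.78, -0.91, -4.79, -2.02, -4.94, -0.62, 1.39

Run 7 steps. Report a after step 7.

a_post = 1.9884

step 1: x_pred=-4.3576  r=3.5776  x^+=-2.7978  v^+=1.0300  a^+=1.9049
step 2: x_pred=-1.4149  r=0.5049  x^+=-1.1948  v^+=2.8174  a^+=2.0791
step 3: x_pred=1.6353  r=-6.4253  x^+=-1.1661  v^+=0.6005  a^+=-0.1387
step 4: x_pred=-0.7400  r=-1.2800  x^+=-1.2981  v^+=-0.2724  a^+=-0.5805
step 5: x_pred=-1.6871  r=-3.2529  x^+=-3.1054  v^+=-2.6686  a^+=-1.7033
step 6: x_pred=-5.7050  r=5.0850  x^+=-3.4880  v^+=-0.9592  a^+=0.0519
step 7: x_pred=-4.2203  r=5.6103  x^+=-1.7742  v^+=2.4331  a^+=1.9884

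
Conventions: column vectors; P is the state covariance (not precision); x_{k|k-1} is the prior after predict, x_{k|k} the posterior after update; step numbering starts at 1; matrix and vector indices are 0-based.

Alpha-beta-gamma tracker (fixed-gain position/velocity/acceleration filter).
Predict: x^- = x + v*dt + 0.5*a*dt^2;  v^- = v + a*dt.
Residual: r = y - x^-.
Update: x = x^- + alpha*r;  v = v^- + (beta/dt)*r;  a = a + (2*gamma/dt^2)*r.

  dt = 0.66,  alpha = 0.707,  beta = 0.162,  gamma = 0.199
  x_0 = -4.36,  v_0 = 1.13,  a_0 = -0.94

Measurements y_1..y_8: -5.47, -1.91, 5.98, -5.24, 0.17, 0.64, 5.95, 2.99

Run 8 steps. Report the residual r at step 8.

step 1: x_pred=-3.8189  r=-1.6511  x^+=-4.9862  v^+=0.1043  a^+=-2.4486
step 2: x_pred=-5.4507  r=3.5407  x^+=-2.9474  v^+=-0.6426  a^+=0.7865
step 3: x_pred=-3.2003  r=9.1803  x^+=3.2902  v^+=2.1298  a^+=9.1743
step 4: x_pred=6.6940  r=-11.9340  x^+=-1.7433  v^+=5.2556  a^+=-1.7296
step 5: x_pred=1.3487  r=-1.1787  x^+=0.5153  v^+=3.8248  a^+=-2.8065
step 6: x_pred=2.4284  r=-1.7884  x^+=1.1640  v^+=1.5335  a^+=-4.4406
step 7: x_pred=1.2090  r=4.7410  x^+=4.5609  v^+=-0.2335  a^+=-0.1088
step 8: x_pred=4.3830  r=-1.3930  x^+=3.3982  v^+=-0.6473  a^+=-1.3816

resid = -1.3930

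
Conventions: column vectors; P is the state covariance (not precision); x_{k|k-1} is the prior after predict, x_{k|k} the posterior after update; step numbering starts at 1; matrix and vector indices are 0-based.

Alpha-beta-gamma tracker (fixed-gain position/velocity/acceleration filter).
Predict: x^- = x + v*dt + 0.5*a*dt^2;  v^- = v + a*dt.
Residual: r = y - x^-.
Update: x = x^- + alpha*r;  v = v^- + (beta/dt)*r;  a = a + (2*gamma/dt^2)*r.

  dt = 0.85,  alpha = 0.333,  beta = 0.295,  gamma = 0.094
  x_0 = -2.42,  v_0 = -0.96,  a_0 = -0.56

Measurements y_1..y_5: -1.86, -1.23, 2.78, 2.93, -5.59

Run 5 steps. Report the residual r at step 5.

resid = -12.1748

step 1: x_pred=-3.4383  r=1.5783  x^+=-2.9127  v^+=-0.8882  a^+=-0.1493
step 2: x_pred=-3.7217  r=2.4917  x^+=-2.8919  v^+=-0.1504  a^+=0.4990
step 3: x_pred=-2.8395  r=5.6195  x^+=-0.9682  v^+=2.2241  a^+=1.9613
step 4: x_pred=1.6308  r=1.2992  x^+=2.0634  v^+=4.3421  a^+=2.2993
step 5: x_pred=6.5848  r=-12.1748  x^+=2.5306  v^+=2.0711  a^+=-0.8686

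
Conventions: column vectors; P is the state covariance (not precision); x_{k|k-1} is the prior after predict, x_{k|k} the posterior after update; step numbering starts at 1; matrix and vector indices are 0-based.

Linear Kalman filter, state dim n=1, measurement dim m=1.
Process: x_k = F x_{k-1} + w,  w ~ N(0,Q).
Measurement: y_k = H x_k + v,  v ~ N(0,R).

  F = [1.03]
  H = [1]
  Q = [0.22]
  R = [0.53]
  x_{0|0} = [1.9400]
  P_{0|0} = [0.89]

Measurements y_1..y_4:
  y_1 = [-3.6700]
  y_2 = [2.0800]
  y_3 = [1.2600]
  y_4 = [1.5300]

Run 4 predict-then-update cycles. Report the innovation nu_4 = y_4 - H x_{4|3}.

step 1: x^-=[1.9982]  P^-=[1.1642]  S=[1.6942]  K=[0.6872]  nu=[-5.6682]  x^+=[-1.8968]  P^+=[0.3642]
step 2: x^-=[-1.9537]  P^-=[0.6064]  S=[1.1364]  K=[0.5336]  nu=[4.0337]  x^+=[0.1987]  P^+=[0.2828]
step 3: x^-=[0.2047]  P^-=[0.5200]  S=[1.0500]  K=[0.4953]  nu=[1.0553]  x^+=[0.7273]  P^+=[0.2625]
step 4: x^-=[0.7491]  P^-=[0.4985]  S=[1.0285]  K=[0.4847]  nu=[0.7809]  x^+=[1.1276]  P^+=[0.2569]

innov = [0.7809]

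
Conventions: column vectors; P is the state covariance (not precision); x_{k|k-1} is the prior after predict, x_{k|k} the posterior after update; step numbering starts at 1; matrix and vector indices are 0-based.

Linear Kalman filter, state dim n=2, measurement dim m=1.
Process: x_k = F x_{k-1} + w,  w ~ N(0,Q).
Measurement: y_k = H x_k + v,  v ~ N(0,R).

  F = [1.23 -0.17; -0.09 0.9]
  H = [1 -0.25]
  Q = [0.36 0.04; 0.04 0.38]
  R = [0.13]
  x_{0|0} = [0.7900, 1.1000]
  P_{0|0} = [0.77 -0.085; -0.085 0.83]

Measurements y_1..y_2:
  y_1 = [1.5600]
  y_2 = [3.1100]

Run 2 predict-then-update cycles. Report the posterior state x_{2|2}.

x_post = [2.8940, 0.1005]

step 1: x^-=[0.7847, 0.9189]  P^-=[1.5845 -0.2676; -0.2676 1.0723]  S=[1.9153]  K=[0.8622; -0.2797]  nu=[1.0050]  x^+=[1.6512, 0.6378]  P^+=[0.1607 0.1943; 0.1943 0.9225]
step 2: x^-=[1.9226, 0.4254]  P^-=[0.5485 0.0991; 0.0991 1.0970]  S=[0.6975]  K=[0.7508; -0.2511]  nu=[1.2938]  x^+=[2.8940, 0.1005]  P^+=[0.1553 0.2306; 0.2306 1.0530]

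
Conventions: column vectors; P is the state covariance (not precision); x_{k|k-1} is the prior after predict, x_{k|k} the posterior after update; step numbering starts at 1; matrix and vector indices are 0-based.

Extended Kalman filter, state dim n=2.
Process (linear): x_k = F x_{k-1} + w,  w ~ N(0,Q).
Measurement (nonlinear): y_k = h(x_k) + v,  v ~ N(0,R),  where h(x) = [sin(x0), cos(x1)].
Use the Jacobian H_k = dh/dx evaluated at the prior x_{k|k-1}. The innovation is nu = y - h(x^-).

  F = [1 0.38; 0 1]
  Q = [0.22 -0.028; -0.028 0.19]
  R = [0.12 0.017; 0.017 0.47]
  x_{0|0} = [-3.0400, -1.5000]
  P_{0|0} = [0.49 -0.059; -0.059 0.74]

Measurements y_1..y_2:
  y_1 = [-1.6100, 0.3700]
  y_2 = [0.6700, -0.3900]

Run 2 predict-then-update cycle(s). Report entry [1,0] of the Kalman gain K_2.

step 1: x^-=[-3.6100, -1.5000]  P^-=[0.7720 0.1942; 0.1942 0.9300]  H_jac=[-0.8923 0.0000; 0.0000 0.9975]  S=[0.7347 -0.1558; -0.1558 1.3953]  K=[-0.9302 0.0349; -0.0971 0.6540]  nu=[-2.0615, 0.2993]  x^+=[-1.6819, -1.1041]  P^+=[0.1244 0.0006; 0.0006 0.3065]
step 2: x^-=[-2.1014, -1.1041]  P^-=[0.3892 0.0891; 0.0891 0.4965]  H_jac=[-0.5061 0.0000; 0.0000 0.8930]  S=[0.2197 -0.0233; -0.0233 0.8660]  K=[-0.8893 0.0680; -0.1514 0.5079]  nu=[1.5325, -0.8400]  x^+=[-3.5214, -1.7628]  P^+=[0.2086 0.0188; 0.0188 0.2644]

K[1,0] = -0.1514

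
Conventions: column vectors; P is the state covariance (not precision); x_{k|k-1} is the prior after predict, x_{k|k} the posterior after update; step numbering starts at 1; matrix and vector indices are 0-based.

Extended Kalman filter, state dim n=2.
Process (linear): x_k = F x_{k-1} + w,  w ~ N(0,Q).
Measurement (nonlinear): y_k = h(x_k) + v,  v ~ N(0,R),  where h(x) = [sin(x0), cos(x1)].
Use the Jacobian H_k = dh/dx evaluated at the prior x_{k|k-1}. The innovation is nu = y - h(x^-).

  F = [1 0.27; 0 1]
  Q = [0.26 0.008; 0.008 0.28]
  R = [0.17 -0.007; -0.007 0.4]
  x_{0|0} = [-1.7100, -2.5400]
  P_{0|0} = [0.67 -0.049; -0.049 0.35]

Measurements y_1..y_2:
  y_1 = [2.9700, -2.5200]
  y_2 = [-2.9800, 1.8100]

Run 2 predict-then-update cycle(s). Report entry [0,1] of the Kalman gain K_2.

step 1: x^-=[-2.3958, -2.5400]  P^-=[0.9291 0.0535; 0.0535 0.6300]  H_jac=[-0.7346 0.0000; 0.0000 0.5660]  S=[0.6713 -0.0292; -0.0292 0.6018]  K=[-1.0166 0.0009; -0.0328 0.5909]  nu=[3.6486, -1.6956]  x^+=[-6.1064, -3.6616]  P^+=[0.2353 0.0132; 0.0132 0.4180]
step 2: x^-=[-7.0950, -3.6616]  P^-=[0.5329 0.1341; 0.1341 0.6980]  H_jac=[0.6882 0.0000; 0.0000 -0.4969]  S=[0.4224 -0.0528; -0.0528 0.5723]  K=[0.8637 -0.0367; 0.1443 -0.5927]  nu=[-2.2545, 2.6778]  x^+=[-9.1403, -5.5740]  P^+=[0.2137 0.0417; 0.0417 0.4792]

K[0,1] = -0.0367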